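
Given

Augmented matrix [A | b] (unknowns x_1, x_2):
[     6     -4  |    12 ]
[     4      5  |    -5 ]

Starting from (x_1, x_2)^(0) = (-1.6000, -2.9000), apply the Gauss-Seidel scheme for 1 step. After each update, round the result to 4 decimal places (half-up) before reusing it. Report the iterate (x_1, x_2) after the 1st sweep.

Iteration 1:
  x_1 = (12 - (-4)·-2.9000) / (6) = 0.0667
  x_2 = (-5 - (4)·0.0667) / (5) = -1.0534

(0.0667, -1.0534)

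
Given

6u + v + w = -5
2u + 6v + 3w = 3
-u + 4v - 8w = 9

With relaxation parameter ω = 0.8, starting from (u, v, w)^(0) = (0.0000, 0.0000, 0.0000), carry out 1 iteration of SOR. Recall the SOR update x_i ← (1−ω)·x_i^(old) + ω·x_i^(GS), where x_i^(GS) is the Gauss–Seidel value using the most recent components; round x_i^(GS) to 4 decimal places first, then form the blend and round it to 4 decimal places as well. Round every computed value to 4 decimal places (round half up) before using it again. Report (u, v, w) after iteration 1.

(-0.6666, 0.5778, -0.6022)

Iteration 1:
  u: GS value = (-5 - (1)·0.0000 - (1)·0.0000) / (6) = -0.8333;  u ← (1−ω)·0.0000 + ω·-0.8333 = -0.6666
  v: GS value = (3 - (2)·-0.6666 - (3)·0.0000) / (6) = 0.7222;  v ← (1−ω)·0.0000 + ω·0.7222 = 0.5778
  w: GS value = (9 - (-1)·-0.6666 - (4)·0.5778) / (-8) = -0.7528;  w ← (1−ω)·0.0000 + ω·-0.7528 = -0.6022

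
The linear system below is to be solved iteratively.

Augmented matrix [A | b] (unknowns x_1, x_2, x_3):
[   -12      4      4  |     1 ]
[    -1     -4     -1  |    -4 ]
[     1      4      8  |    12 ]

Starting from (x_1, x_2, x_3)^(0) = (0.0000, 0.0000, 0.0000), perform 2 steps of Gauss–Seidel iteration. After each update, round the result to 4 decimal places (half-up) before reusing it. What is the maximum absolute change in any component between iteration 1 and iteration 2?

0.6736

Iteration 1:
  x_1 = (1 - (4)·0.0000 - (4)·0.0000) / (-12) = -0.0833
  x_2 = (-4 - (-1)·-0.0833 - (-1)·0.0000) / (-4) = 1.0208
  x_3 = (12 - (1)·-0.0833 - (4)·1.0208) / (8) = 1.0000
Iteration 2:
  x_1 = (1 - (4)·1.0208 - (4)·1.0000) / (-12) = 0.5903
  x_2 = (-4 - (-1)·0.5903 - (-1)·1.0000) / (-4) = 0.6024
  x_3 = (12 - (1)·0.5903 - (4)·0.6024) / (8) = 1.1250
Change: (0.6736, -0.4184, 0.1250) → max |·| = 0.6736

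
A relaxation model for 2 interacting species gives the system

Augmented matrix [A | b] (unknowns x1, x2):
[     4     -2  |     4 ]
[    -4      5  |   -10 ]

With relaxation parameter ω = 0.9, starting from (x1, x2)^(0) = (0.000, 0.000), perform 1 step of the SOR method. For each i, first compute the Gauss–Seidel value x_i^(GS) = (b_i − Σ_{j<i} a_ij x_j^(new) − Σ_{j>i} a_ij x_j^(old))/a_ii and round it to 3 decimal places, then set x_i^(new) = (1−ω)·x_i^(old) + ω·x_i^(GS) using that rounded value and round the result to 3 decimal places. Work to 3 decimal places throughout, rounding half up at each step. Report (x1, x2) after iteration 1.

(0.900, -1.152)

Iteration 1:
  x1: GS value = (4 - (-2)·0.000) / (4) = 1.000;  x1 ← (1−ω)·0.000 + ω·1.000 = 0.900
  x2: GS value = (-10 - (-4)·0.900) / (5) = -1.280;  x2 ← (1−ω)·0.000 + ω·-1.280 = -1.152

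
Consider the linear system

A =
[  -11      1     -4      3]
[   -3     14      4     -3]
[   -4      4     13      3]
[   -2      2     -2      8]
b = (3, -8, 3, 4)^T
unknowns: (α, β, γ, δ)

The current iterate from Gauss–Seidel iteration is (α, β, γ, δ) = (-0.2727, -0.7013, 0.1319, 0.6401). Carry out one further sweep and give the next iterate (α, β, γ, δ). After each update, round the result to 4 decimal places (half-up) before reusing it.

(-0.2099, -0.5169, 0.1775, 0.6211)

One sweep:
  α = (3 - (1)·-0.7013 - (-4)·0.1319 - (3)·0.6401) / (-11) = -0.2099
  β = (-8 - (-3)·-0.2099 - (4)·0.1319 - (-3)·0.6401) / (14) = -0.5169
  γ = (3 - (-4)·-0.2099 - (4)·-0.5169 - (3)·0.6401) / (13) = 0.1775
  δ = (4 - (-2)·-0.2099 - (2)·-0.5169 - (-2)·0.1775) / (8) = 0.6211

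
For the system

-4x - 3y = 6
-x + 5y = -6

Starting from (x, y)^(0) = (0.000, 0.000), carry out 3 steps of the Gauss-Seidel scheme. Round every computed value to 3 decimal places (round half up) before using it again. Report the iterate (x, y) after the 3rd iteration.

(-0.544, -1.309)

Iteration 1:
  x = (6 - (-3)·0.000) / (-4) = -1.500
  y = (-6 - (-1)·-1.500) / (5) = -1.500
Iteration 2:
  x = (6 - (-3)·-1.500) / (-4) = -0.375
  y = (-6 - (-1)·-0.375) / (5) = -1.275
Iteration 3:
  x = (6 - (-3)·-1.275) / (-4) = -0.544
  y = (-6 - (-1)·-0.544) / (5) = -1.309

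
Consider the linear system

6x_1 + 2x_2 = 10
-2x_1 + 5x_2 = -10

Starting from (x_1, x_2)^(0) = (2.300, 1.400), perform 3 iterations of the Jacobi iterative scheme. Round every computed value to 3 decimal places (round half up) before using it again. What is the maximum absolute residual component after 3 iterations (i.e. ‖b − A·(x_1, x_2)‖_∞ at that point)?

Iteration 1:
  x_1 = (10 - (2)·1.400) / (6) = 1.200
  x_2 = (-10 - (-2)·2.300) / (5) = -1.080
Iteration 2:
  x_1 = (10 - (2)·-1.080) / (6) = 2.027
  x_2 = (-10 - (-2)·1.200) / (5) = -1.520
Iteration 3:
  x_1 = (10 - (2)·-1.520) / (6) = 2.173
  x_2 = (-10 - (-2)·2.027) / (5) = -1.189
Residual b − A·x = (-0.660, 0.291); ∞-norm = 0.660

0.660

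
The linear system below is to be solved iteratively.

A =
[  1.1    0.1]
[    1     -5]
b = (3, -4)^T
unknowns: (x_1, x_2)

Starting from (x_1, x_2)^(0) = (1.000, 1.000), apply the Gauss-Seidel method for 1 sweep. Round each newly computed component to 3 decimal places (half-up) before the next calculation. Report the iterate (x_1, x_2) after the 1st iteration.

Iteration 1:
  x_1 = (3 - (0.1)·1.000) / (1.1) = 2.636
  x_2 = (-4 - (1)·2.636) / (-5) = 1.327

(2.636, 1.327)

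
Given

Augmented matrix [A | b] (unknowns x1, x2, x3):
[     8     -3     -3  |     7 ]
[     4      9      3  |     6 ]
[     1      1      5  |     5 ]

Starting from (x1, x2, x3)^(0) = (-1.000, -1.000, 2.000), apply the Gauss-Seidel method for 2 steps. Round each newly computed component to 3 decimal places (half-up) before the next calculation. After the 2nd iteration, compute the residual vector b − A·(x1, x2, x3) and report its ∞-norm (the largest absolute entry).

1.350

Iteration 1:
  x1 = (7 - (-3)·-1.000 - (-3)·2.000) / (8) = 1.250
  x2 = (6 - (4)·1.250 - (3)·2.000) / (9) = -0.556
  x3 = (5 - (1)·1.250 - (1)·-0.556) / (5) = 0.861
Iteration 2:
  x1 = (7 - (-3)·-0.556 - (-3)·0.861) / (8) = 0.989
  x2 = (6 - (4)·0.989 - (3)·0.861) / (9) = -0.060
  x3 = (5 - (1)·0.989 - (1)·-0.060) / (5) = 0.814
Residual b − A·x = (1.350, 0.142, 0.001); ∞-norm = 1.350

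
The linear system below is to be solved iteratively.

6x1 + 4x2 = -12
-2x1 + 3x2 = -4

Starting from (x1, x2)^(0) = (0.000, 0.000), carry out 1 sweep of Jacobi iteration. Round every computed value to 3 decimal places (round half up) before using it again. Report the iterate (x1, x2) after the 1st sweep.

Iteration 1:
  x1 = (-12 - (4)·0.000) / (6) = -2.000
  x2 = (-4 - (-2)·0.000) / (3) = -1.333

(-2.000, -1.333)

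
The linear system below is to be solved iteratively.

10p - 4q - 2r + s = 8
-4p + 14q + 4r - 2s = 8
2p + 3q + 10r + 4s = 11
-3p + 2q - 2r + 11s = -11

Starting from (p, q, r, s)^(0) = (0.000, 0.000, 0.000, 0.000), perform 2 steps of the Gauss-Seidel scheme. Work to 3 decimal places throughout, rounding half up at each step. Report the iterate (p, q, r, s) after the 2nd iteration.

Iteration 1:
  p = (8 - (-4)·0.000 - (-2)·0.000 - (1)·0.000) / (10) = 0.800
  q = (8 - (-4)·0.800 - (4)·0.000 - (-2)·0.000) / (14) = 0.800
  r = (11 - (2)·0.800 - (3)·0.800 - (4)·0.000) / (10) = 0.700
  s = (-11 - (-3)·0.800 - (2)·0.800 - (-2)·0.700) / (11) = -0.800
Iteration 2:
  p = (8 - (-4)·0.800 - (-2)·0.700 - (1)·-0.800) / (10) = 1.340
  q = (8 - (-4)·1.340 - (4)·0.700 - (-2)·-0.800) / (14) = 0.640
  r = (11 - (2)·1.340 - (3)·0.640 - (4)·-0.800) / (10) = 0.960
  s = (-11 - (-3)·1.340 - (2)·0.640 - (-2)·0.960) / (11) = -0.576

(1.340, 0.640, 0.960, -0.576)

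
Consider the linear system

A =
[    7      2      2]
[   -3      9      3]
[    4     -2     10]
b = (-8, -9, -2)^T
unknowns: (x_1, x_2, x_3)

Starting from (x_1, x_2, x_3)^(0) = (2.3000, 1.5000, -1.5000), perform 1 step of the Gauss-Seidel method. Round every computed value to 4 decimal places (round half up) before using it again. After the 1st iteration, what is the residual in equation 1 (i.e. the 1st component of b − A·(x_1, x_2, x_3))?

1.6003

Iteration 1:
  x_1 = (-8 - (2)·1.5000 - (2)·-1.5000) / (7) = -1.1429
  x_2 = (-9 - (-3)·-1.1429 - (3)·-1.5000) / (9) = -0.8810
  x_3 = (-2 - (4)·-1.1429 - (-2)·-0.8810) / (10) = 0.0810
Residual b − A·x = (1.6003, -4.7427, -0.0004)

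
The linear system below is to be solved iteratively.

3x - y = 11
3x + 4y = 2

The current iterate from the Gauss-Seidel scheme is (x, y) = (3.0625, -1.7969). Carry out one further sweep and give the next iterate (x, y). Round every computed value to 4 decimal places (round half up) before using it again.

One sweep:
  x = (11 - (-1)·-1.7969) / (3) = 3.0677
  y = (2 - (3)·3.0677) / (4) = -1.8008

(3.0677, -1.8008)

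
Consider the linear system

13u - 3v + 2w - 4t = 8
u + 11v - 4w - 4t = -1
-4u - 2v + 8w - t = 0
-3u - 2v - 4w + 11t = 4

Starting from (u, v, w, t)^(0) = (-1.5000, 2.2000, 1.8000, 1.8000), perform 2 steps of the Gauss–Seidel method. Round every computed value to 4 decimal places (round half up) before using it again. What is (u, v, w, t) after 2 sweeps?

Iteration 1:
  u = (8 - (-3)·2.2000 - (2)·1.8000 - (-4)·1.8000) / (13) = 1.4000
  v = (-1 - (1)·1.4000 - (-4)·1.8000 - (-4)·1.8000) / (11) = 1.0909
  w = (0 - (-4)·1.4000 - (-2)·1.0909 - (-1)·1.8000) / (8) = 1.1977
  t = (4 - (-3)·1.4000 - (-2)·1.0909 - (-4)·1.1977) / (11) = 1.3793
Iteration 2:
  u = (8 - (-3)·1.0909 - (2)·1.1977 - (-4)·1.3793) / (13) = 1.1073
  v = (-1 - (1)·1.1073 - (-4)·1.1977 - (-4)·1.3793) / (11) = 0.7455
  w = (0 - (-4)·1.1073 - (-2)·0.7455 - (-1)·1.3793) / (8) = 0.9124
  t = (4 - (-3)·1.1073 - (-2)·0.7455 - (-4)·0.9124) / (11) = 1.1330

(1.1073, 0.7455, 0.9124, 1.1330)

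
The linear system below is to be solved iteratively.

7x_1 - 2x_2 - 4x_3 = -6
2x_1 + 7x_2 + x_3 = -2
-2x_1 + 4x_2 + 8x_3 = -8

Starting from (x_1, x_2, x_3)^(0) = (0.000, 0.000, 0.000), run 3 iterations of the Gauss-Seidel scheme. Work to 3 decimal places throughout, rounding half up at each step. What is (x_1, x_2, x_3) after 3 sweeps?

(-1.650, 0.407, -1.616)

Iteration 1:
  x_1 = (-6 - (-2)·0.000 - (-4)·0.000) / (7) = -0.857
  x_2 = (-2 - (2)·-0.857 - (1)·0.000) / (7) = -0.041
  x_3 = (-8 - (-2)·-0.857 - (4)·-0.041) / (8) = -1.194
Iteration 2:
  x_1 = (-6 - (-2)·-0.041 - (-4)·-1.194) / (7) = -1.551
  x_2 = (-2 - (2)·-1.551 - (1)·-1.194) / (7) = 0.328
  x_3 = (-8 - (-2)·-1.551 - (4)·0.328) / (8) = -1.552
Iteration 3:
  x_1 = (-6 - (-2)·0.328 - (-4)·-1.552) / (7) = -1.650
  x_2 = (-2 - (2)·-1.650 - (1)·-1.552) / (7) = 0.407
  x_3 = (-8 - (-2)·-1.650 - (4)·0.407) / (8) = -1.616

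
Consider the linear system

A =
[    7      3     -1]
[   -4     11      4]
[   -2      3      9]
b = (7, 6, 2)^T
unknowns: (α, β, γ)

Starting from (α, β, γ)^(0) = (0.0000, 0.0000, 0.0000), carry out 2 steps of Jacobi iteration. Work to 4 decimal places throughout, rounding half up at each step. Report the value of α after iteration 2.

0.7980

Iteration 1:
  α = (7 - (3)·0.0000 - (-1)·0.0000) / (7) = 1.0000
  β = (6 - (-4)·0.0000 - (4)·0.0000) / (11) = 0.5455
  γ = (2 - (-2)·0.0000 - (3)·0.0000) / (9) = 0.2222
Iteration 2:
  α = (7 - (3)·0.5455 - (-1)·0.2222) / (7) = 0.7980
  β = (6 - (-4)·1.0000 - (4)·0.2222) / (11) = 0.8283
  γ = (2 - (-2)·1.0000 - (3)·0.5455) / (9) = 0.2626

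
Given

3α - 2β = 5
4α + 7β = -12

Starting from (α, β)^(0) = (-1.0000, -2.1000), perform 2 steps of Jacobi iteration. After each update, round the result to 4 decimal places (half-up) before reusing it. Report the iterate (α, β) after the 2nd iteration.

Iteration 1:
  α = (5 - (-2)·-2.1000) / (3) = 0.2667
  β = (-12 - (4)·-1.0000) / (7) = -1.1429
Iteration 2:
  α = (5 - (-2)·-1.1429) / (3) = 0.9047
  β = (-12 - (4)·0.2667) / (7) = -1.8667

(0.9047, -1.8667)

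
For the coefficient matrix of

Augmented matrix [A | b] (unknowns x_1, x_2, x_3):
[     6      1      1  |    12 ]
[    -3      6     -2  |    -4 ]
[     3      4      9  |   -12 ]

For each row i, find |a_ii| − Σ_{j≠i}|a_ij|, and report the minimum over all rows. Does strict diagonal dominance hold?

1

row 1: |6| − (1+1) = 4
row 2: |6| − (3+2) = 1
row 3: |9| − (3+4) = 2
minimum over rows = 1 → strictly diagonally dominant (convergence guaranteed)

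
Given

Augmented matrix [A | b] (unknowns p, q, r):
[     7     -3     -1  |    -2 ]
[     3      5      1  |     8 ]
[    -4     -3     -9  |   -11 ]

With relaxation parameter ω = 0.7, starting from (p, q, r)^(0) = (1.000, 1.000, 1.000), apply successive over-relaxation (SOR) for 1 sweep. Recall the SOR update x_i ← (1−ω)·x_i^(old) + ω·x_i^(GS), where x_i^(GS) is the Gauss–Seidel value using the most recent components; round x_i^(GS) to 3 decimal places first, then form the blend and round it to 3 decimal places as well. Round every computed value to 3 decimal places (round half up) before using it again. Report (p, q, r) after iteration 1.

Iteration 1:
  p: GS value = (-2 - (-3)·1.000 - (-1)·1.000) / (7) = 0.286;  p ← (1−ω)·1.000 + ω·0.286 = 0.500
  q: GS value = (8 - (3)·0.500 - (1)·1.000) / (5) = 1.100;  q ← (1−ω)·1.000 + ω·1.100 = 1.070
  r: GS value = (-11 - (-4)·0.500 - (-3)·1.070) / (-9) = 0.643;  r ← (1−ω)·1.000 + ω·0.643 = 0.750

(0.500, 1.070, 0.750)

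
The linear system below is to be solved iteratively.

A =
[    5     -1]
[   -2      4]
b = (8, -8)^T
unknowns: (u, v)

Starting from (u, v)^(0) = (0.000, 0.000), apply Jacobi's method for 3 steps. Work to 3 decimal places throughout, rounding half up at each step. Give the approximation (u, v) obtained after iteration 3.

Iteration 1:
  u = (8 - (-1)·0.000) / (5) = 1.600
  v = (-8 - (-2)·0.000) / (4) = -2.000
Iteration 2:
  u = (8 - (-1)·-2.000) / (5) = 1.200
  v = (-8 - (-2)·1.600) / (4) = -1.200
Iteration 3:
  u = (8 - (-1)·-1.200) / (5) = 1.360
  v = (-8 - (-2)·1.200) / (4) = -1.400

(1.360, -1.400)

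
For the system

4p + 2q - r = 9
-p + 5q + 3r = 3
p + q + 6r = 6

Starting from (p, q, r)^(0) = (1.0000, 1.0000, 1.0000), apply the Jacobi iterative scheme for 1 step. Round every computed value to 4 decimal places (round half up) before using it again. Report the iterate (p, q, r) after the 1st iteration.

Iteration 1:
  p = (9 - (2)·1.0000 - (-1)·1.0000) / (4) = 2.0000
  q = (3 - (-1)·1.0000 - (3)·1.0000) / (5) = 0.2000
  r = (6 - (1)·1.0000 - (1)·1.0000) / (6) = 0.6667

(2.0000, 0.2000, 0.6667)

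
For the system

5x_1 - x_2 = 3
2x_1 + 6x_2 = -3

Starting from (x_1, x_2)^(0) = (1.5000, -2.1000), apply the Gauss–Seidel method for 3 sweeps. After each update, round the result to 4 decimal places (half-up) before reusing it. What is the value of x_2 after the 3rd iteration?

-0.6558

Iteration 1:
  x_1 = (3 - (-1)·-2.1000) / (5) = 0.1800
  x_2 = (-3 - (2)·0.1800) / (6) = -0.5600
Iteration 2:
  x_1 = (3 - (-1)·-0.5600) / (5) = 0.4880
  x_2 = (-3 - (2)·0.4880) / (6) = -0.6627
Iteration 3:
  x_1 = (3 - (-1)·-0.6627) / (5) = 0.4675
  x_2 = (-3 - (2)·0.4675) / (6) = -0.6558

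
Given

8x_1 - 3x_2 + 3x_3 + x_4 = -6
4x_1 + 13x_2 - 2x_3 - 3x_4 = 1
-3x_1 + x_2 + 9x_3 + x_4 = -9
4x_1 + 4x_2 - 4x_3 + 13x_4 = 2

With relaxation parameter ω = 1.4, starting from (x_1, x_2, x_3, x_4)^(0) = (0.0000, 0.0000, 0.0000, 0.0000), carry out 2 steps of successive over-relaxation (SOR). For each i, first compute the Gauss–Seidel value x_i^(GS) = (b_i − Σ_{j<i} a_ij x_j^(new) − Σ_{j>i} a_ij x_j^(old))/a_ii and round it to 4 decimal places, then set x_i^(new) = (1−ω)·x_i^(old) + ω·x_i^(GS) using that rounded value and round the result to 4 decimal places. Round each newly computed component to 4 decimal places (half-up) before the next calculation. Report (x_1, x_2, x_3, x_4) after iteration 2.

Iteration 1:
  x_1: GS value = (-6 - (-3)·0.0000 - (3)·0.0000 - (1)·0.0000) / (8) = -0.7500;  x_1 ← (1−ω)·0.0000 + ω·-0.7500 = -1.0500
  x_2: GS value = (1 - (4)·-1.0500 - (-2)·0.0000 - (-3)·0.0000) / (13) = 0.4000;  x_2 ← (1−ω)·0.0000 + ω·0.4000 = 0.5600
  x_3: GS value = (-9 - (-3)·-1.0500 - (1)·0.5600 - (1)·0.0000) / (9) = -1.4122;  x_3 ← (1−ω)·0.0000 + ω·-1.4122 = -1.9771
  x_4: GS value = (2 - (4)·-1.0500 - (4)·0.5600 - (-4)·-1.9771) / (13) = -0.3037;  x_4 ← (1−ω)·0.0000 + ω·-0.3037 = -0.4252
Iteration 2:
  x_1: GS value = (-6 - (-3)·0.5600 - (3)·-1.9771 - (1)·-0.4252) / (8) = 0.2546;  x_1 ← (1−ω)·-1.0500 + ω·0.2546 = 0.7764
  x_2: GS value = (1 - (4)·0.7764 - (-2)·-1.9771 - (-3)·-0.4252) / (13) = -0.5643;  x_2 ← (1−ω)·0.5600 + ω·-0.5643 = -1.0140
  x_3: GS value = (-9 - (-3)·0.7764 - (1)·-1.0140 - (1)·-0.4252) / (9) = -0.5813;  x_3 ← (1−ω)·-1.9771 + ω·-0.5813 = -0.0230
  x_4: GS value = (2 - (4)·0.7764 - (4)·-1.0140 - (-4)·-0.0230) / (13) = 0.2199;  x_4 ← (1−ω)·-0.4252 + ω·0.2199 = 0.4779

(0.7764, -1.0140, -0.0230, 0.4779)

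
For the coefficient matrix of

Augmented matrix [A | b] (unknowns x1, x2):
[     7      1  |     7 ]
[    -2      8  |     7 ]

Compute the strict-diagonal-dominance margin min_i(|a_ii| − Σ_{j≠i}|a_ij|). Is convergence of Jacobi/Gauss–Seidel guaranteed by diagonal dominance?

row 1: |7| − (1) = 6
row 2: |8| − (2) = 6
minimum over rows = 6 → strictly diagonally dominant (convergence guaranteed)

6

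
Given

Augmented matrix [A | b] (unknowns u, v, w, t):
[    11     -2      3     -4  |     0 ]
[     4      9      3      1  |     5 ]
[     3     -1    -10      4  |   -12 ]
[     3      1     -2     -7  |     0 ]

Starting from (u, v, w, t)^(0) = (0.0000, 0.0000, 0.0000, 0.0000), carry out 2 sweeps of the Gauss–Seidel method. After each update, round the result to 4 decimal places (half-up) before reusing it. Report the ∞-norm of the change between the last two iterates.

Iteration 1:
  u = (0 - (-2)·0.0000 - (3)·0.0000 - (-4)·0.0000) / (11) = 0.0000
  v = (5 - (4)·0.0000 - (3)·0.0000 - (1)·0.0000) / (9) = 0.5556
  w = (-12 - (3)·0.0000 - (-1)·0.5556 - (4)·0.0000) / (-10) = 1.1444
  t = (0 - (3)·0.0000 - (1)·0.5556 - (-2)·1.1444) / (-7) = -0.2476
Iteration 2:
  u = (0 - (-2)·0.5556 - (3)·1.1444 - (-4)·-0.2476) / (11) = -0.3011
  v = (5 - (4)·-0.3011 - (3)·1.1444 - (1)·-0.2476) / (9) = 0.3354
  w = (-12 - (3)·-0.3011 - (-1)·0.3354 - (4)·-0.2476) / (-10) = 0.9771
  t = (0 - (3)·-0.3011 - (1)·0.3354 - (-2)·0.9771) / (-7) = -0.3603
Change: (-0.3011, -0.2202, -0.1673, -0.1127) → max |·| = 0.3011

0.3011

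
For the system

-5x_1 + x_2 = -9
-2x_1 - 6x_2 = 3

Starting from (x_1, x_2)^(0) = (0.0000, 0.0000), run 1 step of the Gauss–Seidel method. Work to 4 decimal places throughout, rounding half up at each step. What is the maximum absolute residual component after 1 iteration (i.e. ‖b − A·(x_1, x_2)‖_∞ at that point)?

Iteration 1:
  x_1 = (-9 - (1)·0.0000) / (-5) = 1.8000
  x_2 = (3 - (-2)·1.8000) / (-6) = -1.1000
Residual b − A·x = (1.1000, 0.0000); ∞-norm = 1.1000

1.1000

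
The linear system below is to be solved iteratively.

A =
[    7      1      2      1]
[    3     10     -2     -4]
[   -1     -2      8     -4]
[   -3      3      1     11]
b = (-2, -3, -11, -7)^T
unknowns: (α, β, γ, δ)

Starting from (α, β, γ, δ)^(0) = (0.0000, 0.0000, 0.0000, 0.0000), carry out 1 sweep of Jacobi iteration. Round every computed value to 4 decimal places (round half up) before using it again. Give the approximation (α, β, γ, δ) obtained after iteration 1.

(-0.2857, -0.3000, -1.3750, -0.6364)

Iteration 1:
  α = (-2 - (1)·0.0000 - (2)·0.0000 - (1)·0.0000) / (7) = -0.2857
  β = (-3 - (3)·0.0000 - (-2)·0.0000 - (-4)·0.0000) / (10) = -0.3000
  γ = (-11 - (-1)·0.0000 - (-2)·0.0000 - (-4)·0.0000) / (8) = -1.3750
  δ = (-7 - (-3)·0.0000 - (3)·0.0000 - (1)·0.0000) / (11) = -0.6364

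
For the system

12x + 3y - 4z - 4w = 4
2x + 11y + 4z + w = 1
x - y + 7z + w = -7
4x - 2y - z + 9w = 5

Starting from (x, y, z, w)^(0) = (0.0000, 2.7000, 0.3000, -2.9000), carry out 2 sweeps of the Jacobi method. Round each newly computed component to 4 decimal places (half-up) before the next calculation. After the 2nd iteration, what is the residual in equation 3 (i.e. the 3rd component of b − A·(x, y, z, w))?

Iteration 1:
  x = (4 - (3)·2.7000 - (-4)·0.3000 - (-4)·-2.9000) / (12) = -1.2083
  y = (1 - (2)·0.0000 - (4)·0.3000 - (1)·-2.9000) / (11) = 0.2455
  z = (-7 - (1)·0.0000 - (-1)·2.7000 - (1)·-2.9000) / (7) = -0.2000
  w = (5 - (4)·0.0000 - (-2)·2.7000 - (-1)·0.3000) / (9) = 1.1889
Iteration 2:
  x = (4 - (3)·0.2455 - (-4)·-0.2000 - (-4)·1.1889) / (12) = 0.6016
  y = (1 - (2)·-1.2083 - (4)·-0.2000 - (1)·1.1889) / (11) = 0.2752
  z = (-7 - (1)·-1.2083 - (-1)·0.2455 - (1)·1.1889) / (7) = -0.9622
  w = (5 - (4)·-1.2083 - (-2)·0.2455 - (-1)·-0.2000) / (9) = 1.1249
Residual b − A·x = (-3.3940, -0.5065, -1.7159, -7.9423)

-1.7159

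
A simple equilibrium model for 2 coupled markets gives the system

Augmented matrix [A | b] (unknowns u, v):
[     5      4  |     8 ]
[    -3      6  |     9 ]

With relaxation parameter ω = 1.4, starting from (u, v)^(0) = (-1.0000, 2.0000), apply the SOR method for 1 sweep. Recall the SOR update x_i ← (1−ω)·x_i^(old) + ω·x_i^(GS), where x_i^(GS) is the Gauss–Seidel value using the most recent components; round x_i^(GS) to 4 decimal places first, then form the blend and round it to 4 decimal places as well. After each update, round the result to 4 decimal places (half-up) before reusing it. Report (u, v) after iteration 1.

Iteration 1:
  u: GS value = (8 - (4)·2.0000) / (5) = 0.0000;  u ← (1−ω)·-1.0000 + ω·0.0000 = 0.4000
  v: GS value = (9 - (-3)·0.4000) / (6) = 1.7000;  v ← (1−ω)·2.0000 + ω·1.7000 = 1.5800

(0.4000, 1.5800)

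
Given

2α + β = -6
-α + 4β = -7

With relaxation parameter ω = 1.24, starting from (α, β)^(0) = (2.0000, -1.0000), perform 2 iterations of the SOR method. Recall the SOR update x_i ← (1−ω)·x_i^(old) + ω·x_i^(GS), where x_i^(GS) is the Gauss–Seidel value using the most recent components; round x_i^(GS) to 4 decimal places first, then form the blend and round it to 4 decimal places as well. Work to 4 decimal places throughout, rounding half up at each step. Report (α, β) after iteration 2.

Iteration 1:
  α: GS value = (-6 - (1)·-1.0000) / (2) = -2.5000;  α ← (1−ω)·2.0000 + ω·-2.5000 = -3.5800
  β: GS value = (-7 - (-1)·-3.5800) / (4) = -2.6450;  β ← (1−ω)·-1.0000 + ω·-2.6450 = -3.0398
Iteration 2:
  α: GS value = (-6 - (1)·-3.0398) / (2) = -1.4801;  α ← (1−ω)·-3.5800 + ω·-1.4801 = -0.9761
  β: GS value = (-7 - (-1)·-0.9761) / (4) = -1.9940;  β ← (1−ω)·-3.0398 + ω·-1.9940 = -1.7430

(-0.9761, -1.7430)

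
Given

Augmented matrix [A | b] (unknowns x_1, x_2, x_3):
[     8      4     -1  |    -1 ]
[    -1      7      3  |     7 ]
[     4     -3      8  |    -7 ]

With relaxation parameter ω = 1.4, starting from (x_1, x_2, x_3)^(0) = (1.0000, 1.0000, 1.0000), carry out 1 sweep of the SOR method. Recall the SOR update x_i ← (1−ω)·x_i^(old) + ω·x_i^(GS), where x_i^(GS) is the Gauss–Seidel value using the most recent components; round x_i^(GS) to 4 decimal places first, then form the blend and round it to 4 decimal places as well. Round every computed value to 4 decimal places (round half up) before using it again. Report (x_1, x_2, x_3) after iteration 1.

(-1.1000, 0.1800, -0.7605)

Iteration 1:
  x_1: GS value = (-1 - (4)·1.0000 - (-1)·1.0000) / (8) = -0.5000;  x_1 ← (1−ω)·1.0000 + ω·-0.5000 = -1.1000
  x_2: GS value = (7 - (-1)·-1.1000 - (3)·1.0000) / (7) = 0.4143;  x_2 ← (1−ω)·1.0000 + ω·0.4143 = 0.1800
  x_3: GS value = (-7 - (4)·-1.1000 - (-3)·0.1800) / (8) = -0.2575;  x_3 ← (1−ω)·1.0000 + ω·-0.2575 = -0.7605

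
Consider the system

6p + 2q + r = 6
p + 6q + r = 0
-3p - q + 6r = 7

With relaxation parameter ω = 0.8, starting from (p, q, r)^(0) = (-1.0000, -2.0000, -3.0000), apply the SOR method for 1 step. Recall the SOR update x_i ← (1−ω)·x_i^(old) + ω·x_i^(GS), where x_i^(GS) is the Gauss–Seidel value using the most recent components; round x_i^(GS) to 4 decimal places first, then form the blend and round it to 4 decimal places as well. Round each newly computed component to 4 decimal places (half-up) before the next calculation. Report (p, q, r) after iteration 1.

(1.5334, -0.2045, 0.9194)

Iteration 1:
  p: GS value = (6 - (2)·-2.0000 - (1)·-3.0000) / (6) = 2.1667;  p ← (1−ω)·-1.0000 + ω·2.1667 = 1.5334
  q: GS value = (0 - (1)·1.5334 - (1)·-3.0000) / (6) = 0.2444;  q ← (1−ω)·-2.0000 + ω·0.2444 = -0.2045
  r: GS value = (7 - (-3)·1.5334 - (-1)·-0.2045) / (6) = 1.8993;  r ← (1−ω)·-3.0000 + ω·1.8993 = 0.9194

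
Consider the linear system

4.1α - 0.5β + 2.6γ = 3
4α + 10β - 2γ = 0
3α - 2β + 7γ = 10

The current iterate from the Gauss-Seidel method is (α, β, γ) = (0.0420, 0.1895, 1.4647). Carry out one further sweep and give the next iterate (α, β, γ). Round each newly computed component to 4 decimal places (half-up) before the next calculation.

(-0.1740, 0.3625, 1.6067)

One sweep:
  α = (3 - (-0.5)·0.1895 - (2.6)·1.4647) / (4.1) = -0.1740
  β = (0 - (4)·-0.1740 - (-2)·1.4647) / (10) = 0.3625
  γ = (10 - (3)·-0.1740 - (-2)·0.3625) / (7) = 1.6067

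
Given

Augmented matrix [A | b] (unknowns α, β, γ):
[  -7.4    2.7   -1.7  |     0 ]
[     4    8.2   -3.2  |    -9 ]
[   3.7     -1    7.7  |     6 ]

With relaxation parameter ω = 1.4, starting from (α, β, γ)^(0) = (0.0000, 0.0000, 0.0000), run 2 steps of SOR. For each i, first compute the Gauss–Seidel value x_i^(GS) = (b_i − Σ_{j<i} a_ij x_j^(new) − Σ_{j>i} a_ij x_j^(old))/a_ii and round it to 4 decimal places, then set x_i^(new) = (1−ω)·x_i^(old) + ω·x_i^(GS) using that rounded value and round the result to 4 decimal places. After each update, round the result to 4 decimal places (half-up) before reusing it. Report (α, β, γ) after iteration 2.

(-1.0459, 0.2358, 1.5127)

Iteration 1:
  α: GS value = (0 - (2.7)·0.0000 - (-1.7)·0.0000) / (-7.4) = 0.0000;  α ← (1−ω)·0.0000 + ω·0.0000 = 0.0000
  β: GS value = (-9 - (4)·0.0000 - (-3.2)·0.0000) / (8.2) = -1.0976;  β ← (1−ω)·0.0000 + ω·-1.0976 = -1.5366
  γ: GS value = (6 - (3.7)·0.0000 - (-1)·-1.5366) / (7.7) = 0.5797;  γ ← (1−ω)·0.0000 + ω·0.5797 = 0.8116
Iteration 2:
  α: GS value = (0 - (2.7)·-1.5366 - (-1.7)·0.8116) / (-7.4) = -0.7471;  α ← (1−ω)·0.0000 + ω·-0.7471 = -1.0459
  β: GS value = (-9 - (4)·-1.0459 - (-3.2)·0.8116) / (8.2) = -0.2706;  β ← (1−ω)·-1.5366 + ω·-0.2706 = 0.2358
  γ: GS value = (6 - (3.7)·-1.0459 - (-1)·0.2358) / (7.7) = 1.3124;  γ ← (1−ω)·0.8116 + ω·1.3124 = 1.5127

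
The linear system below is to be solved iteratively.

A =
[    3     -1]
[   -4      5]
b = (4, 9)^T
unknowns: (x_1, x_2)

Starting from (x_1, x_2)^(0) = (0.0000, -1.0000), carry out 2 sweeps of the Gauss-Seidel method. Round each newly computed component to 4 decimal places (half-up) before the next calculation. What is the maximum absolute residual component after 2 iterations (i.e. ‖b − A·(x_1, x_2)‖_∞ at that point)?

Iteration 1:
  x_1 = (4 - (-1)·-1.0000) / (3) = 1.0000
  x_2 = (9 - (-4)·1.0000) / (5) = 2.6000
Iteration 2:
  x_1 = (4 - (-1)·2.6000) / (3) = 2.2000
  x_2 = (9 - (-4)·2.2000) / (5) = 3.5600
Residual b − A·x = (0.9600, 0.0000); ∞-norm = 0.9600

0.9600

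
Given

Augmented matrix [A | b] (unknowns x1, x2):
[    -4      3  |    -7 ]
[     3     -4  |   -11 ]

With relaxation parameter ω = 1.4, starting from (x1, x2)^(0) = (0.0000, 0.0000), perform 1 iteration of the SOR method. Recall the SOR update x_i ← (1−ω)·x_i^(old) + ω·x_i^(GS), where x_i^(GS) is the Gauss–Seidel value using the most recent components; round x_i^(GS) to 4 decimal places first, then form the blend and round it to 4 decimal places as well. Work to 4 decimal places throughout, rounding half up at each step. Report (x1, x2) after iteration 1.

Iteration 1:
  x1: GS value = (-7 - (3)·0.0000) / (-4) = 1.7500;  x1 ← (1−ω)·0.0000 + ω·1.7500 = 2.4500
  x2: GS value = (-11 - (3)·2.4500) / (-4) = 4.5875;  x2 ← (1−ω)·0.0000 + ω·4.5875 = 6.4225

(2.4500, 6.4225)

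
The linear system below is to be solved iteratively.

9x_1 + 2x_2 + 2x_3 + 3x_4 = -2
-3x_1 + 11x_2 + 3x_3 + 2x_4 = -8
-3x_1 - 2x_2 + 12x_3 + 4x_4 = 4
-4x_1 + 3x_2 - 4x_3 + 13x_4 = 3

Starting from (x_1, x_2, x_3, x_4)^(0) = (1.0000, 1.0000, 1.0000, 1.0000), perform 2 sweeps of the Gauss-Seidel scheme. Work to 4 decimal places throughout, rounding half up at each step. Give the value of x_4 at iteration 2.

Iteration 1:
  x_1 = (-2 - (2)·1.0000 - (2)·1.0000 - (3)·1.0000) / (9) = -1.0000
  x_2 = (-8 - (-3)·-1.0000 - (3)·1.0000 - (2)·1.0000) / (11) = -1.4545
  x_3 = (4 - (-3)·-1.0000 - (-2)·-1.4545 - (4)·1.0000) / (12) = -0.4924
  x_4 = (3 - (-4)·-1.0000 - (3)·-1.4545 - (-4)·-0.4924) / (13) = 0.1072
Iteration 2:
  x_1 = (-2 - (2)·-1.4545 - (2)·-0.4924 - (3)·0.1072) / (9) = 0.1747
  x_2 = (-8 - (-3)·0.1747 - (3)·-0.4924 - (2)·0.1072) / (11) = -0.5648
  x_3 = (4 - (-3)·0.1747 - (-2)·-0.5648 - (4)·0.1072) / (12) = 0.2471
  x_4 = (3 - (-4)·0.1747 - (3)·-0.5648 - (-4)·0.2471) / (13) = 0.4909

0.4909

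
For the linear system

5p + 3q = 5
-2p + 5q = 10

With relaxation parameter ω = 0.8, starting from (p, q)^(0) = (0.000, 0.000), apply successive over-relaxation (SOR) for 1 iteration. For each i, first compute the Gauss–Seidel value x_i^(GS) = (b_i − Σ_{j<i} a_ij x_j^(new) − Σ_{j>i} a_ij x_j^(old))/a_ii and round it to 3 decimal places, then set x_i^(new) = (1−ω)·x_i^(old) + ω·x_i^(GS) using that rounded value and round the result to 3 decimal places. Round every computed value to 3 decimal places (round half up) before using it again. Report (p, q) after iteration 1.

Iteration 1:
  p: GS value = (5 - (3)·0.000) / (5) = 1.000;  p ← (1−ω)·0.000 + ω·1.000 = 0.800
  q: GS value = (10 - (-2)·0.800) / (5) = 2.320;  q ← (1−ω)·0.000 + ω·2.320 = 1.856

(0.800, 1.856)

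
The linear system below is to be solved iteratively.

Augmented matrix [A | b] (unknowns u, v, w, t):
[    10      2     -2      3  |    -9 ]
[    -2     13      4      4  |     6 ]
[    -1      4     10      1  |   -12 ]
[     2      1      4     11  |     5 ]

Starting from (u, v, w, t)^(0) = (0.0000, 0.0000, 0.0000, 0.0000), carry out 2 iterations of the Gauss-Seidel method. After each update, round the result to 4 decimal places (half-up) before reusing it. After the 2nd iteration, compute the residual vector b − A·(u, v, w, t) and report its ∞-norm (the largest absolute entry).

Iteration 1:
  u = (-9 - (2)·0.0000 - (-2)·0.0000 - (3)·0.0000) / (10) = -0.9000
  v = (6 - (-2)·-0.9000 - (4)·0.0000 - (4)·0.0000) / (13) = 0.3231
  w = (-12 - (-1)·-0.9000 - (4)·0.3231 - (1)·0.0000) / (10) = -1.4192
  t = (5 - (2)·-0.9000 - (1)·0.3231 - (4)·-1.4192) / (11) = 1.1049
Iteration 2:
  u = (-9 - (2)·0.3231 - (-2)·-1.4192 - (3)·1.1049) / (10) = -1.5799
  v = (6 - (-2)·-1.5799 - (4)·-1.4192 - (4)·1.1049) / (13) = 0.3152
  w = (-12 - (-1)·-1.5799 - (4)·0.3152 - (1)·1.1049) / (10) = -1.5946
  t = (5 - (2)·-1.5799 - (1)·0.3152 - (4)·-1.5946) / (11) = 1.2930
Residual b − A·x = (-0.8996, -0.0510, -0.1877, 0.0000); ∞-norm = 0.8996

0.8996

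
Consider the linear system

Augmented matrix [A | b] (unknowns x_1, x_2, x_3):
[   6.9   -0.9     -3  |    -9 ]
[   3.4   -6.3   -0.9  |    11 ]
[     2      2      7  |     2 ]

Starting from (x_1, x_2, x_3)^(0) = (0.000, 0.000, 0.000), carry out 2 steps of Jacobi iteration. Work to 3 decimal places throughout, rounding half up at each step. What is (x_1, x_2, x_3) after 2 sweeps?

(-1.408, -2.491, 1.157)

Iteration 1:
  x_1 = (-9 - (-0.9)·0.000 - (-3)·0.000) / (6.9) = -1.304
  x_2 = (11 - (3.4)·0.000 - (-0.9)·0.000) / (-6.3) = -1.746
  x_3 = (2 - (2)·0.000 - (2)·0.000) / (7) = 0.286
Iteration 2:
  x_1 = (-9 - (-0.9)·-1.746 - (-3)·0.286) / (6.9) = -1.408
  x_2 = (11 - (3.4)·-1.304 - (-0.9)·0.286) / (-6.3) = -2.491
  x_3 = (2 - (2)·-1.304 - (2)·-1.746) / (7) = 1.157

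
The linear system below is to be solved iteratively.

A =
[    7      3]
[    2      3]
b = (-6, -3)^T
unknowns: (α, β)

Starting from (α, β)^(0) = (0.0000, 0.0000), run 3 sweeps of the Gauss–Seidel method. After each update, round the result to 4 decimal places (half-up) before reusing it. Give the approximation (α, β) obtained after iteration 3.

Iteration 1:
  α = (-6 - (3)·0.0000) / (7) = -0.8571
  β = (-3 - (2)·-0.8571) / (3) = -0.4286
Iteration 2:
  α = (-6 - (3)·-0.4286) / (7) = -0.6735
  β = (-3 - (2)·-0.6735) / (3) = -0.5510
Iteration 3:
  α = (-6 - (3)·-0.5510) / (7) = -0.6210
  β = (-3 - (2)·-0.6210) / (3) = -0.5860

(-0.6210, -0.5860)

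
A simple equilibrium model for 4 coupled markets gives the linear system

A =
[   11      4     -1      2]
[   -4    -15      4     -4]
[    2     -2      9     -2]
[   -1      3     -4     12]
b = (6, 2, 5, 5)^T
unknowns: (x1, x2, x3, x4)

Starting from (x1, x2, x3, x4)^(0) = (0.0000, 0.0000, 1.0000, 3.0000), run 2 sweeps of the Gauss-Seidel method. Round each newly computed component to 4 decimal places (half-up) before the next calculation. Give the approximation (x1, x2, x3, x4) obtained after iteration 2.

Iteration 1:
  x1 = (6 - (4)·0.0000 - (-1)·1.0000 - (2)·3.0000) / (11) = 0.0909
  x2 = (2 - (-4)·0.0909 - (4)·1.0000 - (-4)·3.0000) / (-15) = -0.6909
  x3 = (5 - (2)·0.0909 - (-2)·-0.6909 - (-2)·3.0000) / (9) = 1.0485
  x4 = (5 - (-1)·0.0909 - (3)·-0.6909 - (-4)·1.0485) / (12) = 0.9465
Iteration 2:
  x1 = (6 - (4)·-0.6909 - (-1)·1.0485 - (2)·0.9465) / (11) = 0.7199
  x2 = (2 - (-4)·0.7199 - (4)·1.0485 - (-4)·0.9465) / (-15) = -0.2981
  x3 = (5 - (2)·0.7199 - (-2)·-0.2981 - (-2)·0.9465) / (9) = 0.5397
  x4 = (5 - (-1)·0.7199 - (3)·-0.2981 - (-4)·0.5397) / (12) = 0.7311

(0.7199, -0.2981, 0.5397, 0.7311)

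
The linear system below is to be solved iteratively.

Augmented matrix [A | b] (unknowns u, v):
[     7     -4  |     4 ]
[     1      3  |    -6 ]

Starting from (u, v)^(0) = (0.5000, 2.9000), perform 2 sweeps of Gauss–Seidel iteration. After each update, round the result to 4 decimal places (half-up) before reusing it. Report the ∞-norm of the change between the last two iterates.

3.2245

Iteration 1:
  u = (4 - (-4)·2.9000) / (7) = 2.2286
  v = (-6 - (1)·2.2286) / (3) = -2.7429
Iteration 2:
  u = (4 - (-4)·-2.7429) / (7) = -0.9959
  v = (-6 - (1)·-0.9959) / (3) = -1.6680
Change: (-3.2245, 1.0749) → max |·| = 3.2245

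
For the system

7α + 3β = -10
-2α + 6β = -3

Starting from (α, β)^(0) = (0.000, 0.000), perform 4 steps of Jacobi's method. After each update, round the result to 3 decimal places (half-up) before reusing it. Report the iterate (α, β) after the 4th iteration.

Iteration 1:
  α = (-10 - (3)·0.000) / (7) = -1.429
  β = (-3 - (-2)·0.000) / (6) = -0.500
Iteration 2:
  α = (-10 - (3)·-0.500) / (7) = -1.214
  β = (-3 - (-2)·-1.429) / (6) = -0.976
Iteration 3:
  α = (-10 - (3)·-0.976) / (7) = -1.010
  β = (-3 - (-2)·-1.214) / (6) = -0.905
Iteration 4:
  α = (-10 - (3)·-0.905) / (7) = -1.041
  β = (-3 - (-2)·-1.010) / (6) = -0.837

(-1.041, -0.837)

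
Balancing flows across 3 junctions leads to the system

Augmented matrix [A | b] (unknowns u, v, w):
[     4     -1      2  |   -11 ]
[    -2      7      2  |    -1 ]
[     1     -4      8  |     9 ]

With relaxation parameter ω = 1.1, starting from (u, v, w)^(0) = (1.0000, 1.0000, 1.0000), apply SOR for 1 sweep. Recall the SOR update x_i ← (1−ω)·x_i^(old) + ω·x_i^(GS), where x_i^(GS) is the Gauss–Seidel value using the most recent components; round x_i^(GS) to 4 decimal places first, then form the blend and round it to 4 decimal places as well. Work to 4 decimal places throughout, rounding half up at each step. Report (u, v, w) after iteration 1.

(-3.4000, -1.6400, 0.7030)

Iteration 1:
  u: GS value = (-11 - (-1)·1.0000 - (2)·1.0000) / (4) = -3.0000;  u ← (1−ω)·1.0000 + ω·-3.0000 = -3.4000
  v: GS value = (-1 - (-2)·-3.4000 - (2)·1.0000) / (7) = -1.4000;  v ← (1−ω)·1.0000 + ω·-1.4000 = -1.6400
  w: GS value = (9 - (1)·-3.4000 - (-4)·-1.6400) / (8) = 0.7300;  w ← (1−ω)·1.0000 + ω·0.7300 = 0.7030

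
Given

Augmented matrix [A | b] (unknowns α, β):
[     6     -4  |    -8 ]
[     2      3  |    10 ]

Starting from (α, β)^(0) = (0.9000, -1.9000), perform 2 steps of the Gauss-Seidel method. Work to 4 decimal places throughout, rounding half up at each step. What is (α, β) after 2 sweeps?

Iteration 1:
  α = (-8 - (-4)·-1.9000) / (6) = -2.6000
  β = (10 - (2)·-2.6000) / (3) = 5.0667
Iteration 2:
  α = (-8 - (-4)·5.0667) / (6) = 2.0445
  β = (10 - (2)·2.0445) / (3) = 1.9703

(2.0445, 1.9703)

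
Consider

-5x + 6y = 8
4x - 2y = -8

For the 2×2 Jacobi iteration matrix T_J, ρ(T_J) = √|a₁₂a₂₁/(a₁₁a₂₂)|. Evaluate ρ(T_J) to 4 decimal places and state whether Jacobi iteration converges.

1.5492

a₁₂a₂₁/(a₁₁a₂₂) = (6)·(4) / ((-5)·(-2)) = 2.400000
ρ = √|2.400000| = √2.400000 = 1.5492
ρ > 1, so Jacobi diverges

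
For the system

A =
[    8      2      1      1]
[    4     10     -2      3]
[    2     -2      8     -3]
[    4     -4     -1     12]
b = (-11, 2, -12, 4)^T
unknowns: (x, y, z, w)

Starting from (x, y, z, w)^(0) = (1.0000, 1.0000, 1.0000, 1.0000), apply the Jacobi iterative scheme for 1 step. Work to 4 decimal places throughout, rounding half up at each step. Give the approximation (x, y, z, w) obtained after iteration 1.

Iteration 1:
  x = (-11 - (2)·1.0000 - (1)·1.0000 - (1)·1.0000) / (8) = -1.8750
  y = (2 - (4)·1.0000 - (-2)·1.0000 - (3)·1.0000) / (10) = -0.3000
  z = (-12 - (2)·1.0000 - (-2)·1.0000 - (-3)·1.0000) / (8) = -1.1250
  w = (4 - (4)·1.0000 - (-4)·1.0000 - (-1)·1.0000) / (12) = 0.4167

(-1.8750, -0.3000, -1.1250, 0.4167)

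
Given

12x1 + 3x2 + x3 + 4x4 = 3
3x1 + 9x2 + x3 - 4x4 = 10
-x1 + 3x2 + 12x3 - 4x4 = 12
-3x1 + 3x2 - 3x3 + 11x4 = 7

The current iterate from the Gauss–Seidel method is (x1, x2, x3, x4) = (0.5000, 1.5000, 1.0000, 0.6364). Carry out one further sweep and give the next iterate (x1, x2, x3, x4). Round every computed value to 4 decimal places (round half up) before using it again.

One sweep:
  x1 = (3 - (3)·1.5000 - (1)·1.0000 - (4)·0.6364) / (12) = -0.4205
  x2 = (10 - (3)·-0.4205 - (1)·1.0000 - (-4)·0.6364) / (9) = 1.4230
  x3 = (12 - (-1)·-0.4205 - (3)·1.4230 - (-4)·0.6364) / (12) = 0.8213
  x4 = (7 - (-3)·-0.4205 - (3)·1.4230 - (-3)·0.8213) / (11) = 0.3576

(-0.4205, 1.4230, 0.8213, 0.3576)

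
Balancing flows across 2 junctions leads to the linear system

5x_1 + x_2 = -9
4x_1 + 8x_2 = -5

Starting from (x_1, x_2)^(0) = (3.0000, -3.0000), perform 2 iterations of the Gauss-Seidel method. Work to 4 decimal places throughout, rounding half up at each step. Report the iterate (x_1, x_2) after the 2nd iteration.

(-1.7950, 0.2725)

Iteration 1:
  x_1 = (-9 - (1)·-3.0000) / (5) = -1.2000
  x_2 = (-5 - (4)·-1.2000) / (8) = -0.0250
Iteration 2:
  x_1 = (-9 - (1)·-0.0250) / (5) = -1.7950
  x_2 = (-5 - (4)·-1.7950) / (8) = 0.2725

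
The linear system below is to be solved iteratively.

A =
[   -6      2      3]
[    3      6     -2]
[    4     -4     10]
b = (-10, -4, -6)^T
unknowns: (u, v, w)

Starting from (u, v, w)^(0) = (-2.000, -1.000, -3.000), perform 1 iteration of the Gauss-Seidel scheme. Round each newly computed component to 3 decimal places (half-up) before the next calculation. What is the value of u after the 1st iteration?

Iteration 1:
  u = (-10 - (2)·-1.000 - (3)·-3.000) / (-6) = -0.167
  v = (-4 - (3)·-0.167 - (-2)·-3.000) / (6) = -1.583
  w = (-6 - (4)·-0.167 - (-4)·-1.583) / (10) = -1.166

-0.167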